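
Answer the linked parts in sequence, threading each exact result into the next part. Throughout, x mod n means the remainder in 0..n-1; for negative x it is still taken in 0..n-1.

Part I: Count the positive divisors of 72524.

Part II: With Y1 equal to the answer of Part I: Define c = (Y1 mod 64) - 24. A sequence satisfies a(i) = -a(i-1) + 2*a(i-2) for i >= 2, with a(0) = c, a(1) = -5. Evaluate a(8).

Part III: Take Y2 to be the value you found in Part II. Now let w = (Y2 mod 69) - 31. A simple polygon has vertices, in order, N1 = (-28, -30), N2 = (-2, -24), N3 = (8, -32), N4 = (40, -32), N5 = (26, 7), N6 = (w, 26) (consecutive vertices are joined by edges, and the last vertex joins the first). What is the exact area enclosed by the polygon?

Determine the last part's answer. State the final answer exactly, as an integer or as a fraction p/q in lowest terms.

Part I: 72524 = 2^2 * 18131; number of divisors = (2+1) * (1+1) = 6; answer 6
Part II: Y1 = 6; c = -18; a(2) = -1*(-5) + 2*(-18) = -31; iterating: a(2)=-31, a(3)=21, a(4)=-83, a(5)=125, a(6)=-291, a(7)=541, a(8)=-1123; answer -1123
Part III: Y2 = -1123; w = 19; cross terms: (-28*-24 - -2*-30)=612, (-2*-32 - 8*-24)=256, (8*-32 - 40*-32)=1024, (40*7 - 26*-32)=1112, (26*26 - 19*7)=543, (19*-30 - -28*26)=158; twice the area = |3705| = 3705; area = 3705/2; answer 3705/2

3705/2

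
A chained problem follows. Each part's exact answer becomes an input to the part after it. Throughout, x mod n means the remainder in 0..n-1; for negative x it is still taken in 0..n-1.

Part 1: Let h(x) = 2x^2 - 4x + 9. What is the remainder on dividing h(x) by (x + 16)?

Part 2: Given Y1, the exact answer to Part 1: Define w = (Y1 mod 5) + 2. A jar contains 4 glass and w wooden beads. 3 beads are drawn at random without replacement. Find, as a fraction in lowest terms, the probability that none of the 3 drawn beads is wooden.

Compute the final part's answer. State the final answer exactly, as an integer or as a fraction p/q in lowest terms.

Part 1: remainder = value at the root: 2*(-16)^2 - 4*(-16)^1 + 9 = (512) + (64) + (9) = 585; answer 585
Part 2: Y1 = 585; w = 2; total draws C(6,3) = 20; favorable C(4,3) = 4; P = 1/5; answer 1/5

1/5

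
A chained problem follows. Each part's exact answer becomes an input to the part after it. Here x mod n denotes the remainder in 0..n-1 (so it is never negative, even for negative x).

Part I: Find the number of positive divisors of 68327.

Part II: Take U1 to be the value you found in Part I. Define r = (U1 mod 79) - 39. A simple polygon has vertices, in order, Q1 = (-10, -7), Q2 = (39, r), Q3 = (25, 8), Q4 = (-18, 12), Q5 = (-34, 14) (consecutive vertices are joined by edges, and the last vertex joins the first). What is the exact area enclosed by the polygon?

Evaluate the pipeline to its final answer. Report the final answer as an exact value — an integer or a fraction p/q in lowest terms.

Part I: 68327 = 7 * 43 * 227; number of divisors = (1+1) * (1+1) * (1+1) = 8; answer 8
Part II: U1 = 8; r = -31; cross terms: (-10*-31 - 39*-7)=583, (39*8 - 25*-31)=1087, (25*12 - -18*8)=444, (-18*14 - -34*12)=156, (-34*-7 - -10*14)=378; twice the area = |2648| = 2648; area = 1324; answer 1324

1324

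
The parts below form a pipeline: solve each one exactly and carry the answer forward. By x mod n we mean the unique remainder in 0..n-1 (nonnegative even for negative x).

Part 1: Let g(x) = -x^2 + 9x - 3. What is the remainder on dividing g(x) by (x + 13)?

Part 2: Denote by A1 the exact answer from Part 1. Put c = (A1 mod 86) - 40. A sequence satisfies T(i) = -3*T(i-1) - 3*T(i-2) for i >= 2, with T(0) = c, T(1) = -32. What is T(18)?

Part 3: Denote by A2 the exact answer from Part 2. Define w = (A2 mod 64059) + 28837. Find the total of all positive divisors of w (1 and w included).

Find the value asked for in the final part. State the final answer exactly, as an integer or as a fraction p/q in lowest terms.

53888

Part 1: remainder = value at the root: -1*(-13)^2 + 9*(-13)^1 - 3 = (-169) + (-117) + (-3) = -289; answer -289
Part 2: A1 = -289; c = 15; T(2) = -3*(-32) - 3*(15) = 51; iterating: T(2)=51, T(3)=-57, T(4)=18, T(5)=117, T(6)=-405, T(7)=864, T(8)=-1377, T(9)=1539, T(10)=-486, T(11)=-3159, T(12)=10935, T(13)=-23328, T(14)=37179, T(15)=-41553, T(16)=13122, T(17)=85293, T(18)=-295245; answer -295245
Part 3: A2 = -295245; w = 53887; 53887 is prime, so its only divisors are 1 and 53887; sigma = 1 + 53887 = 53888; answer 53888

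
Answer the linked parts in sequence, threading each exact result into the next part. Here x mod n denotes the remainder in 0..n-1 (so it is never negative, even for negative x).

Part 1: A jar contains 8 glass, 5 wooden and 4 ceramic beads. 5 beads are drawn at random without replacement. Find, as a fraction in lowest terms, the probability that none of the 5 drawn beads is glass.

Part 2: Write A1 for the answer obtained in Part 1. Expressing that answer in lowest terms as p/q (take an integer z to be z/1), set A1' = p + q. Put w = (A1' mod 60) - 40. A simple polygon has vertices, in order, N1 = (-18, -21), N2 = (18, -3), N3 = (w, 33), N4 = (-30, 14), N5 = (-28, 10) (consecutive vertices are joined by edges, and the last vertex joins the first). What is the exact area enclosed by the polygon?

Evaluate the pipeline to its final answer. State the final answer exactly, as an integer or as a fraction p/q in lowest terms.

Part 1: total draws C(17,5) = 6188; favorable C(9,5) = 126; P = 9/442; answer 9/442
Part 2: A1 = 9/442; threaded value p + q = 451; w = -9; cross terms: (-18*-3 - 18*-21)=432, (18*33 - -9*-3)=567, (-9*14 - -30*33)=864, (-30*10 - -28*14)=92, (-28*-21 - -18*10)=768; twice the area = |2723| = 2723; area = 2723/2; answer 2723/2

2723/2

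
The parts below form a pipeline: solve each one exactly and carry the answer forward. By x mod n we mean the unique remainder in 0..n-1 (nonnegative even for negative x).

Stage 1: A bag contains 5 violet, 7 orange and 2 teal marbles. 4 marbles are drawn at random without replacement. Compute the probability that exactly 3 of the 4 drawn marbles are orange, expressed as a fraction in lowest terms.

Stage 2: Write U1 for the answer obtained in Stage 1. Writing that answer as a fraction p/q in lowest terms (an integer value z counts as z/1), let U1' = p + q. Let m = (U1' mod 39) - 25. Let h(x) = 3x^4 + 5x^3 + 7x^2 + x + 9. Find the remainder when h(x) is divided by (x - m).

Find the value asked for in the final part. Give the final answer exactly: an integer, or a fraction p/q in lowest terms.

177

Stage 1: total draws C(14,4) = 1001; favorable C(7,3)*C(7,1) = 245; P = 35/143; answer 35/143
Stage 2: U1 = 35/143; threaded value p + q = 178; m = -3; remainder = value at the root: 3*(-3)^4 + 5*(-3)^3 + 7*(-3)^2 + 1*(-3)^1 + 9 = (243) + (-135) + (63) + (-3) + (9) = 177; answer 177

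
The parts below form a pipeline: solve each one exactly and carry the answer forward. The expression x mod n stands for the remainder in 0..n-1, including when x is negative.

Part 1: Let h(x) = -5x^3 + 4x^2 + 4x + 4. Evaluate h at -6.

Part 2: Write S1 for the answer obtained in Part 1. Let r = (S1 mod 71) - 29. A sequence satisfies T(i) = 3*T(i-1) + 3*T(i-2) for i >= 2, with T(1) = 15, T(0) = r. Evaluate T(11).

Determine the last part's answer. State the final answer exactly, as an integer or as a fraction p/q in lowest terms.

Part 1: -5*(-6)^3 + 4*(-6)^2 + 4*(-6)^1 + 4 = (1080) + (144) + (-24) + (4) = 1204; answer 1204
Part 2: S1 = 1204; r = 39; T(2) = 3*(15) + 3*(39) = 162; iterating: T(2)=162, T(3)=531, T(4)=2079, T(5)=7830, T(6)=29727, T(7)=112671, T(8)=427194, T(9)=1619595, T(10)=6140367, T(11)=23279886; answer 23279886

23279886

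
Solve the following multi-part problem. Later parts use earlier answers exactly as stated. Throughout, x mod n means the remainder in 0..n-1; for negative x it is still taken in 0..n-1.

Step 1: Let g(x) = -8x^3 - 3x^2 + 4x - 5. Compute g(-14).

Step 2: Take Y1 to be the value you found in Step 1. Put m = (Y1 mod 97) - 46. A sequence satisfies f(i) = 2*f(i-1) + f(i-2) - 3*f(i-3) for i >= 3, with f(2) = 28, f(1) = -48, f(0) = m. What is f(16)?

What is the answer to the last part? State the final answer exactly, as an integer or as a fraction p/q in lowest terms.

3748

Step 1: -8*(-14)^3 - 3*(-14)^2 + 4*(-14)^1 - 5 = (21952) + (-588) + (-56) + (-5) = 21303; answer 21303
Step 2: Y1 = 21303; m = 14; f(3) = 2*(28) + 1*(-48) - 3*(14) = -34; iterating: f(3)=-34, f(4)=104, f(5)=90, f(6)=386, f(7)=550, f(8)=1216, f(9)=1824, f(10)=3214, f(11)=4604, f(12)=6950, f(13)=8862, f(14)=10862, f(15)=9736, f(16)=3748; answer 3748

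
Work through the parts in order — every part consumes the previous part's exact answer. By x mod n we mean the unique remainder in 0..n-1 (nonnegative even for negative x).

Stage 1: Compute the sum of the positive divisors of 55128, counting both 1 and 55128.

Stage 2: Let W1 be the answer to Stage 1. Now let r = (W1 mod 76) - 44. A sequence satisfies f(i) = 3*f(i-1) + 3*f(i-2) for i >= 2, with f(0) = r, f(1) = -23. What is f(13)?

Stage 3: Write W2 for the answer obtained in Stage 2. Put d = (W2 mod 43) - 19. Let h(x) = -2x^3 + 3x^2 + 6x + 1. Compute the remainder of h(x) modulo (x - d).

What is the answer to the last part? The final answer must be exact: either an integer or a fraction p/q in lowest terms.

Stage 1: 55128 = 2^3 * 3 * 2297; sigma = (1 + 2 + 4 + 8) * (1 + 3) * (1 + 2297) = 15 * 4 * 2298 = 137880; answer 137880
Stage 2: W1 = 137880; r = -28; f(2) = 3*(-23) + 3*(-28) = -153; iterating: f(2)=-153, f(3)=-528, f(4)=-2043, f(5)=-7713, f(6)=-29268, f(7)=-110943, f(8)=-420633, f(9)=-1594728, f(10)=-6046083, f(11)=-22922433, f(12)=-86905548, f(13)=-329483943; answer -329483943
Stage 3: W2 = -329483943; d = 12; remainder = value at the root: -2*(12)^3 + 3*(12)^2 + 6*(12)^1 + 1 = (-3456) + (432) + (72) + (1) = -2951; answer -2951

-2951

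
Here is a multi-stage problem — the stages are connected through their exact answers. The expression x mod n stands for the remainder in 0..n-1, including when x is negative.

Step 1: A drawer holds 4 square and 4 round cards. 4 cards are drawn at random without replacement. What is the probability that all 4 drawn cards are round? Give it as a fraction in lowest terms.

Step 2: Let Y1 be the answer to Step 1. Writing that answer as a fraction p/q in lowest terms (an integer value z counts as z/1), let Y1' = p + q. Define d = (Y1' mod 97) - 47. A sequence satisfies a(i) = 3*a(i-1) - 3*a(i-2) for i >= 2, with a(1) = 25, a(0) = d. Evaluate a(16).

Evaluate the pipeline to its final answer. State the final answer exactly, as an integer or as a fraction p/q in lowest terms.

Step 1: total draws C(8,4) = 70; favorable C(4,4) = 1; P = 1/70; answer 1/70
Step 2: Y1 = 1/70; threaded value p + q = 71; d = 24; a(2) = 3*(25) - 3*(24) = 3; iterating: a(2)=3, a(3)=-66, a(4)=-207, a(5)=-423, a(6)=-648, a(7)=-675, a(8)=-81, a(9)=1782, a(10)=5589, a(11)=11421, a(12)=17496, a(13)=18225, a(14)=2187, a(15)=-48114, a(16)=-150903; answer -150903

-150903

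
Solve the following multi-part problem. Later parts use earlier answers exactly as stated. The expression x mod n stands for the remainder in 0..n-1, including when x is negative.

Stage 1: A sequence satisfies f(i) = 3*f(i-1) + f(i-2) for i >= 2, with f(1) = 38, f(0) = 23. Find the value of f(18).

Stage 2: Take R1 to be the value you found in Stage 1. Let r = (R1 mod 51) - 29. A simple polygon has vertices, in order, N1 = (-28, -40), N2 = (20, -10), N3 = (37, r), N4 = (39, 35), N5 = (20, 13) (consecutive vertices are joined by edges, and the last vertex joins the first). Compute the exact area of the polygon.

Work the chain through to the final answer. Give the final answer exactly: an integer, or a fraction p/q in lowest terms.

1001

Stage 1: f(2) = 3*(38) + 1*(23) = 137; iterating: f(2)=137, f(3)=449, f(4)=1484, f(5)=4901, f(6)=16187, f(7)=53462, f(8)=176573, f(9)=583181, f(10)=1926116, f(11)=6361529, f(12)=21010703, f(13)=69393638, f(14)=229191617, f(15)=756968489, f(16)=2500097084, f(17)=8257259741, f(18)=27271876307; answer 27271876307
Stage 2: R1 = 27271876307; r = 6; cross terms: (-28*-10 - 20*-40)=1080, (20*6 - 37*-10)=490, (37*35 - 39*6)=1061, (39*13 - 20*35)=-193, (20*-40 - -28*13)=-436; twice the area = |2002| = 2002; area = 1001; answer 1001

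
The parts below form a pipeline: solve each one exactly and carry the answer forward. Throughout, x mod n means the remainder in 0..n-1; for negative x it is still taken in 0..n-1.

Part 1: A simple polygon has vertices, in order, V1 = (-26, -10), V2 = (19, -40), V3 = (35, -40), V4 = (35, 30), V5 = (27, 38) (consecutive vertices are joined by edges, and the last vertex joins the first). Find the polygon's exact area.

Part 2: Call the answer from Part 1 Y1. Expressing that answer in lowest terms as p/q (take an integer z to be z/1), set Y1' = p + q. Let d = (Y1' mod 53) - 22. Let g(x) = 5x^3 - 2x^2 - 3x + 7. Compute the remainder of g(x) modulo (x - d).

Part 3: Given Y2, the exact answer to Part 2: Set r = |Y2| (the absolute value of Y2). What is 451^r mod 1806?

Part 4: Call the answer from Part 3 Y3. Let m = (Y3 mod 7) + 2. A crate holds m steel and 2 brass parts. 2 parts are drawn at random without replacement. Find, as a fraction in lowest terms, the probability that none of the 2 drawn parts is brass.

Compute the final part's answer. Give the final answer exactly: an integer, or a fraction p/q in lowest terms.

Part 1: cross terms: (-26*-40 - 19*-10)=1230, (19*-40 - 35*-40)=640, (35*30 - 35*-40)=2450, (35*38 - 27*30)=520, (27*-10 - -26*38)=718; twice the area = |5558| = 5558; area = 2779; answer 2779
Part 2: Y1 = 2779; threaded value p + q = 2780; d = 2; remainder = value at the root: 5*(2)^3 - 2*(2)^2 - 3*(2)^1 + 7 = (40) + (-8) + (-6) + (7) = 33; answer 33
Part 3: Y2 = 33; r = 33; squarings mod 1806: 451^1=451, 451^2=1129, 451^4=1411, 451^8=709, 451^16=613, 451^32=121; 451^33 = 451^1 * 451^32 = 391 (mod 1806); answer 391
Part 4: Y3 = 391; m = 8; total draws C(10,2) = 45; favorable C(8,2) = 28; P = 28/45; answer 28/45

28/45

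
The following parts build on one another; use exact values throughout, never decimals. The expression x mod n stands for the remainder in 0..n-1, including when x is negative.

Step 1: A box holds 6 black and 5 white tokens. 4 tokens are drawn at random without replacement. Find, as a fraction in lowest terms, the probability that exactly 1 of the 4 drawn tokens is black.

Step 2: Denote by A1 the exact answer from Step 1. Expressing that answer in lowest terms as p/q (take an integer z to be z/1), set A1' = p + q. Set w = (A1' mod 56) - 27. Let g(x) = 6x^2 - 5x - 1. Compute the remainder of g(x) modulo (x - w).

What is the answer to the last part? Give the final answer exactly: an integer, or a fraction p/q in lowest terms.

1245

Step 1: total draws C(11,4) = 330; favorable C(6,1)*C(5,3) = 60; P = 2/11; answer 2/11
Step 2: A1 = 2/11; threaded value p + q = 13; w = -14; remainder = value at the root: 6*(-14)^2 - 5*(-14)^1 - 1 = (1176) + (70) + (-1) = 1245; answer 1245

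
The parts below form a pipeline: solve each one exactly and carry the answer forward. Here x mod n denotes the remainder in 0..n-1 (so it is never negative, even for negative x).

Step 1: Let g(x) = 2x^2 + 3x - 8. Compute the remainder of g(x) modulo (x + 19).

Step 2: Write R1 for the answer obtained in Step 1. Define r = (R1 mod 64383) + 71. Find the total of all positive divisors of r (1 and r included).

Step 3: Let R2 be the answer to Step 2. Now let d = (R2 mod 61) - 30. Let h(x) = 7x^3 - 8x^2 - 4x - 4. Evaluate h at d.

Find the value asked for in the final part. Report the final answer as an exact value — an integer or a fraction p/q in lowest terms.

101

Step 1: remainder = value at the root: 2*(-19)^2 + 3*(-19)^1 - 8 = (722) + (-57) + (-8) = 657; answer 657
Step 2: R1 = 657; r = 728; 728 = 2^3 * 7 * 13; sigma = (1 + 2 + 4 + 8) * (1 + 7) * (1 + 13) = 15 * 8 * 14 = 1680; answer 1680
Step 3: R2 = 1680; d = 3; 7*(3)^3 - 8*(3)^2 - 4*(3)^1 - 4 = (189) + (-72) + (-12) + (-4) = 101; answer 101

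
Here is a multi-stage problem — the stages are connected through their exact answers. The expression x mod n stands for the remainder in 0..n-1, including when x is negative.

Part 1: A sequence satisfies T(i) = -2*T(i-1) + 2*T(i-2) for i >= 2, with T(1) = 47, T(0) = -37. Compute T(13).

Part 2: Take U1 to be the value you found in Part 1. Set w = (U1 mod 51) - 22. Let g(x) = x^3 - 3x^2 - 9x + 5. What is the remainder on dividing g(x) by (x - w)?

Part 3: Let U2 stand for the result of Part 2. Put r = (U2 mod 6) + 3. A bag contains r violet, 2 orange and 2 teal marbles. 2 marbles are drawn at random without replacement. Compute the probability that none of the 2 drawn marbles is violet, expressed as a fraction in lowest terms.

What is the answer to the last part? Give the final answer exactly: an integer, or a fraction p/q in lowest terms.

2/15

Part 1: T(2) = -2*(47) + 2*(-37) = -168; iterating: T(2)=-168, T(3)=430, T(4)=-1196, T(5)=3252, T(6)=-8896, T(7)=24296, T(8)=-66384, T(9)=181360, T(10)=-495488, T(11)=1353696, T(12)=-3698368, T(13)=10104128; answer 10104128
Part 2: U1 = 10104128; w = -14; remainder = value at the root: 1*(-14)^3 - 3*(-14)^2 - 9*(-14)^1 + 5 = (-2744) + (-588) + (126) + (5) = -3201; answer -3201
Part 3: U2 = -3201; r = 6; total draws C(10,2) = 45; favorable C(4,2) = 6; P = 2/15; answer 2/15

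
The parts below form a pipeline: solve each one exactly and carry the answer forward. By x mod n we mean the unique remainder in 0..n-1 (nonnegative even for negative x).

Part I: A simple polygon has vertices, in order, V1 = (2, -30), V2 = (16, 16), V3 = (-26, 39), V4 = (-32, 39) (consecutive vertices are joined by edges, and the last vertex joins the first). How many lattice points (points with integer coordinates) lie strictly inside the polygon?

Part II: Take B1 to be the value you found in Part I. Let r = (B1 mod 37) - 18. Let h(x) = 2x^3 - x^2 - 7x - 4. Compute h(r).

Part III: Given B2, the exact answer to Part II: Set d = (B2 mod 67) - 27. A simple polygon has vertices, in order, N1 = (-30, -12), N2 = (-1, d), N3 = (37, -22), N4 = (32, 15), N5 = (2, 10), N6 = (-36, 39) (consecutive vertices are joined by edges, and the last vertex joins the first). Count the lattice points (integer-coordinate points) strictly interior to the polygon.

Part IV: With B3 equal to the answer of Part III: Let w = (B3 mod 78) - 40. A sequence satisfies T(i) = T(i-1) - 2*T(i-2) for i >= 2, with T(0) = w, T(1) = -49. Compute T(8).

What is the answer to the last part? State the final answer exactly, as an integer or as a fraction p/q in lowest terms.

Part I: cross terms: (2*16 - 16*-30)=512, (16*39 - -26*16)=1040, (-26*39 - -32*39)=234, (-32*-30 - 2*39)=882; twice the area = |2668| = 2668; area = 1334; boundary points = 2 + 1 + 6 + 1 = 10; strictly interior points = area - boundary/2 + 1 = 1330; answer 1330
Part II: B1 = 1330; r = 17; 2*(17)^3 - 1*(17)^2 - 7*(17)^1 - 4 = (9826) + (-289) + (-119) + (-4) = 9414; answer 9414
Part III: B2 = 9414; d = 7; cross terms: (-30*7 - -1*-12)=-222, (-1*-22 - 37*7)=-237, (37*15 - 32*-22)=1259, (32*10 - 2*15)=290, (2*39 - -36*10)=438, (-36*-12 - -30*39)=1602; twice the area = |3130| = 3130; area = 1565; boundary points = 1 + 1 + 1 + 5 + 1 + 3 = 12; strictly interior points = area - boundary/2 + 1 = 1560; answer 1560
Part IV: B3 = 1560; w = -40; T(2) = 1*(-49) - 2*(-40) = 31; iterating: T(2)=31, T(3)=129, T(4)=67, T(5)=-191, T(6)=-325, T(7)=57, T(8)=707; answer 707

707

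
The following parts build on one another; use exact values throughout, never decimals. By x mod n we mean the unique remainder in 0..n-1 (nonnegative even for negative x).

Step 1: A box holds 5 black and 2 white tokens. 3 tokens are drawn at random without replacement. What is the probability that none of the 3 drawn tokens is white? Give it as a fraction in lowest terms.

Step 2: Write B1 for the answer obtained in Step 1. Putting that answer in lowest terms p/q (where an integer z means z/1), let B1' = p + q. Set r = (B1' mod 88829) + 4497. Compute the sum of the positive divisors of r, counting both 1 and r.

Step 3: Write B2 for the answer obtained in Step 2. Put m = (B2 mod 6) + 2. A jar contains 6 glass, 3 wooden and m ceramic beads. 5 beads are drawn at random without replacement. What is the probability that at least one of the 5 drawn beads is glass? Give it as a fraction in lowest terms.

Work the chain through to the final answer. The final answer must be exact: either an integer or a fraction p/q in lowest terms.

461/462

Step 1: total draws C(7,3) = 35; favorable C(5,3) = 10; P = 2/7; answer 2/7
Step 2: B1 = 2/7; threaded value p + q = 9; r = 4506; 4506 = 2 * 3 * 751; sigma = (1 + 2) * (1 + 3) * (1 + 751) = 3 * 4 * 752 = 9024; answer 9024
Step 3: B2 = 9024; m = 2; total draws C(11,5) = 462; complement C(5,5) = 1; favorable 462 - 1 = 461; P = 461/462; answer 461/462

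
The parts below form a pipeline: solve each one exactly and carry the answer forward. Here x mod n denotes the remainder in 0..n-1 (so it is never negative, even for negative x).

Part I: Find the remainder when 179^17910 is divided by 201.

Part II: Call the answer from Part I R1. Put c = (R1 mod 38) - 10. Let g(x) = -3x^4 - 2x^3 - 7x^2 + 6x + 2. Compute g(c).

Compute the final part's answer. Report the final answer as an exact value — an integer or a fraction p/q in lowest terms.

-774

Part I: squarings mod 201: 179^1=179, 179^2=82, 179^4=91, 179^8=40, 179^16=193, 179^32=64, 179^64=76, 179^128=148, 179^256=196, 179^512=25, 179^1024=22, 179^2048=82, 179^4096=91, 179^8192=40, 179^16384=193; 179^17910 = 179^2 * 179^4 * 179^16 * 179^32 * 179^64 * 179^128 * 179^256 * 179^1024 * 179^16384 = 82 (mod 201); answer 82
Part II: R1 = 82; c = -4; -3*(-4)^4 - 2*(-4)^3 - 7*(-4)^2 + 6*(-4)^1 + 2 = (-768) + (128) + (-112) + (-24) + (2) = -774; answer -774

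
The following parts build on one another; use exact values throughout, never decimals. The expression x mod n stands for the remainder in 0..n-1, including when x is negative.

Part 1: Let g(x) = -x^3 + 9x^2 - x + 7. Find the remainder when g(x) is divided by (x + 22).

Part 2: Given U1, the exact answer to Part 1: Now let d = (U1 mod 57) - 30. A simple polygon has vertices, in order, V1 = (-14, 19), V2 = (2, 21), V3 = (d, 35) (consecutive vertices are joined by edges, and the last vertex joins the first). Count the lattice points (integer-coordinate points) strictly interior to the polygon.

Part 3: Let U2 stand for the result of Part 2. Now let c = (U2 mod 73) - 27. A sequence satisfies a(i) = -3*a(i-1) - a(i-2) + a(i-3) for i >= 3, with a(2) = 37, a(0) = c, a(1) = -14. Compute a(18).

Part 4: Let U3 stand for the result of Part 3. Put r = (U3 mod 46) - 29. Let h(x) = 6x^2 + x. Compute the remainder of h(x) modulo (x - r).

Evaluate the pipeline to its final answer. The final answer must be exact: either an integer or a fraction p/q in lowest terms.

590

Part 1: remainder = value at the root: -1*(-22)^3 + 9*(-22)^2 - 1*(-22)^1 + 7 = (10648) + (4356) + (22) + (7) = 15033; answer 15033
Part 2: U1 = 15033; d = 12; cross terms: (-14*21 - 2*19)=-332, (2*35 - 12*21)=-182, (12*19 - -14*35)=718; twice the area = |204| = 204; area = 102; boundary points = 2 + 2 + 2 = 6; strictly interior points = area - boundary/2 + 1 = 100; answer 100
Part 3: U2 = 100; c = 0; a(3) = -3*(37) - 1*(-14) + 1*(0) = -97; iterating: a(3)=-97, a(4)=240, a(5)=-586, a(6)=1421, a(7)=-3437, a(8)=8304, a(9)=-20054, a(10)=48421, a(11)=-116905, a(12)=282240, a(13)=-681394, a(14)=1645037, a(15)=-3971477, a(16)=9588000, a(17)=-23147486, a(18)=55882981; answer 55882981
Part 4: U3 = 55882981; r = -10; remainder = value at the root: 6*(-10)^2 + 1*(-10)^1 = (600) + (-10) = 590; answer 590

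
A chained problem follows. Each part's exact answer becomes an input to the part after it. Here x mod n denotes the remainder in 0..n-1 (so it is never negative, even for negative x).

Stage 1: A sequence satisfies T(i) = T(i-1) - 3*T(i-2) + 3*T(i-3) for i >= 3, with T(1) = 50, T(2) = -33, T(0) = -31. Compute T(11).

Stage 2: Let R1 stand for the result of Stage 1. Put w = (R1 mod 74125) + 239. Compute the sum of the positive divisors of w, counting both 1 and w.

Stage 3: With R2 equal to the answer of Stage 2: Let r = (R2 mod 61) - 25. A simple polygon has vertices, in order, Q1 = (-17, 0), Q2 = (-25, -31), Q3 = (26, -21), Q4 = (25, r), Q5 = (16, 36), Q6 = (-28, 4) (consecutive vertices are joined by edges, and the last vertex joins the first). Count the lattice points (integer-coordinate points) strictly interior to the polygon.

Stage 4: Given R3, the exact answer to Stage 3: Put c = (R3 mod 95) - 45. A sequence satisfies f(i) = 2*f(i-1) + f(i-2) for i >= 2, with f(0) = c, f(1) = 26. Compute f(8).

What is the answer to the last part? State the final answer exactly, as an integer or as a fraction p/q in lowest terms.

Stage 1: T(3) = 1*(-33) - 3*(50) + 3*(-31) = -276; iterating: T(3)=-276, T(4)=-27, T(5)=702, T(6)=-45, T(7)=-2232, T(8)=9, T(9)=6570, T(10)=-153, T(11)=-19836; answer -19836
Stage 2: R1 = -19836; w = 54528; 54528 = 2^8 * 3 * 71; sigma = (1 + 2 + 4 + 8 + 16 + 32 + 64 + 128 + 256) * (1 + 3) * (1 + 71) = 511 * 4 * 72 = 147168; answer 147168
Stage 3: R2 = 147168; r = 11; cross terms: (-17*-31 - -25*0)=527, (-25*-21 - 26*-31)=1331, (26*11 - 25*-21)=811, (25*36 - 16*11)=724, (16*4 - -28*36)=1072, (-28*0 - -17*4)=68; twice the area = |4533| = 4533; area = 4533/2; boundary points = 1 + 1 + 1 + 1 + 4 + 1 = 9; strictly interior points = area - boundary/2 + 1 = 2263; answer 2263
Stage 4: R3 = 2263; c = 33; f(2) = 2*(26) + 1*(33) = 85; iterating: f(2)=85, f(3)=196, f(4)=477, f(5)=1150, f(6)=2777, f(7)=6704, f(8)=16185; answer 16185

16185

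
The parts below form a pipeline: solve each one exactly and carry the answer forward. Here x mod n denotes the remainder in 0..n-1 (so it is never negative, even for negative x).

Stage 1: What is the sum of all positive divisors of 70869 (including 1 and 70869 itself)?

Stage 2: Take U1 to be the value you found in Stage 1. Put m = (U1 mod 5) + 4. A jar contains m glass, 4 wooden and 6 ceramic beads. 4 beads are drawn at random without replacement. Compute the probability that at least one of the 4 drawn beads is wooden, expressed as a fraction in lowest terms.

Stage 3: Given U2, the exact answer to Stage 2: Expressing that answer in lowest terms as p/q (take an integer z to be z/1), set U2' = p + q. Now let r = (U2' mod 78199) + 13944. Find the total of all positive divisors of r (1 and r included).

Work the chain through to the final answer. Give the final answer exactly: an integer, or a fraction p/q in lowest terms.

Stage 1: 70869 = 3 * 23623; sigma = (1 + 3) * (1 + 23623) = 4 * 23624 = 94496; answer 94496
Stage 2: U1 = 94496; m = 5; total draws C(15,4) = 1365; complement C(11,4) = 330; favorable 1365 - 330 = 1035; P = 69/91; answer 69/91
Stage 3: U2 = 69/91; threaded value p + q = 160; r = 14104; 14104 = 2^3 * 41 * 43; sigma = (1 + 2 + 4 + 8) * (1 + 41) * (1 + 43) = 15 * 42 * 44 = 27720; answer 27720

27720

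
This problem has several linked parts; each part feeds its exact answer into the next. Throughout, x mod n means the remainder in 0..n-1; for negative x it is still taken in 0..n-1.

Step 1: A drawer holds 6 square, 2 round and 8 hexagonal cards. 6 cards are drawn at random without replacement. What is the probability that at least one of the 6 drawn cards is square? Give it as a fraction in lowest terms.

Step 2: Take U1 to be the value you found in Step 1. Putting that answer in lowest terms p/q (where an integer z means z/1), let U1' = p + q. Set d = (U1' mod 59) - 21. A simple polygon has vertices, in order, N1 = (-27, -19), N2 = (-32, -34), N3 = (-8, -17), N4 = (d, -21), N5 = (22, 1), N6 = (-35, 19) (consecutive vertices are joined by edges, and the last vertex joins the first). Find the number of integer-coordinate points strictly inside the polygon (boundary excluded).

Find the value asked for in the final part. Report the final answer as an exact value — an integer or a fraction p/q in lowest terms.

Step 1: total draws C(16,6) = 8008; complement C(10,6) = 210; favorable 8008 - 210 = 7798; P = 557/572; answer 557/572
Step 2: U1 = 557/572; threaded value p + q = 1129; d = -13; cross terms: (-27*-34 - -32*-19)=310, (-32*-17 - -8*-34)=272, (-8*-21 - -13*-17)=-53, (-13*1 - 22*-21)=449, (22*19 - -35*1)=453, (-35*-19 - -27*19)=1178; twice the area = |2609| = 2609; area = 2609/2; boundary points = 5 + 1 + 1 + 1 + 3 + 2 = 13; strictly interior points = area - boundary/2 + 1 = 1299; answer 1299

1299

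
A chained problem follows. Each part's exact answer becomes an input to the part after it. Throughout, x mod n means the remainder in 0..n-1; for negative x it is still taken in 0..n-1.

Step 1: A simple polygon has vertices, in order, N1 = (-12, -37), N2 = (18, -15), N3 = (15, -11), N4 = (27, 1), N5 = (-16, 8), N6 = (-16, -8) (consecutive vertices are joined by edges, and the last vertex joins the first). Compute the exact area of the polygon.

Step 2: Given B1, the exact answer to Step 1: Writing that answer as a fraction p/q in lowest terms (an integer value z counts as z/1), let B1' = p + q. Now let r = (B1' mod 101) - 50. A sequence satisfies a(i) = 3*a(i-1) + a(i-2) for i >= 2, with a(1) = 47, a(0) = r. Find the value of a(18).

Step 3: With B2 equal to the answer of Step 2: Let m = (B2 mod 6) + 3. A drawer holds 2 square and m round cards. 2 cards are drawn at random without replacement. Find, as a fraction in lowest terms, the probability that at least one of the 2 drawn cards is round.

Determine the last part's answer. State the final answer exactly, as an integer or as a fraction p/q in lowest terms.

Step 1: cross terms: (-12*-15 - 18*-37)=846, (18*-11 - 15*-15)=27, (15*1 - 27*-11)=312, (27*8 - -16*1)=232, (-16*-8 - -16*8)=256, (-16*-37 - -12*-8)=496; twice the area = |2169| = 2169; area = 2169/2; answer 2169/2
Step 2: B1 = 2169/2; threaded value p + q = 2171; r = 0; a(2) = 3*(47) + 1*(0) = 141; iterating: a(2)=141, a(3)=470, a(4)=1551, a(5)=5123, a(6)=16920, a(7)=55883, a(8)=184569, a(9)=609590, a(10)=2013339, a(11)=6649607, a(12)=21962160, a(13)=72536087, a(14)=239570421, a(15)=791247350, a(16)=2613312471, a(17)=8631184763, a(18)=28506866760; answer 28506866760
Step 3: B2 = 28506866760; m = 3; total draws C(5,2) = 10; complement C(2,2) = 1; favorable 10 - 1 = 9; P = 9/10; answer 9/10

9/10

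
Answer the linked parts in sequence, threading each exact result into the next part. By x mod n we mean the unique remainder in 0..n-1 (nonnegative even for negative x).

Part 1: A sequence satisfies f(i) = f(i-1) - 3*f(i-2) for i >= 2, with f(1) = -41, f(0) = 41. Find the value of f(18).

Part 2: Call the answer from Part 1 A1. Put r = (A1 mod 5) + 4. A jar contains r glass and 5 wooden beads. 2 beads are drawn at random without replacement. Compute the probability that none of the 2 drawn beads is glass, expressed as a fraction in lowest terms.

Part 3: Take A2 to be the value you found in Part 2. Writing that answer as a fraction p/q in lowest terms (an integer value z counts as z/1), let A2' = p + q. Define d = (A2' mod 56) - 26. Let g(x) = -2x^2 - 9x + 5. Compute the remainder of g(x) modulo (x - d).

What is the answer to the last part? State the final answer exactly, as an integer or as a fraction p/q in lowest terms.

Part 1: f(2) = 1*(-41) - 3*(41) = -164; iterating: f(2)=-164, f(3)=-41, f(4)=451, f(5)=574, f(6)=-779, f(7)=-2501, f(8)=-164, f(9)=7339, f(10)=7831, f(11)=-14186, f(12)=-37679, f(13)=4879, f(14)=117916, f(15)=103279, f(16)=-250469, f(17)=-560306, f(18)=191101; answer 191101
Part 2: A1 = 191101; r = 5; total draws C(10,2) = 45; favorable C(5,2) = 10; P = 2/9; answer 2/9
Part 3: A2 = 2/9; threaded value p + q = 11; d = -15; remainder = value at the root: -2*(-15)^2 - 9*(-15)^1 + 5 = (-450) + (135) + (5) = -310; answer -310

-310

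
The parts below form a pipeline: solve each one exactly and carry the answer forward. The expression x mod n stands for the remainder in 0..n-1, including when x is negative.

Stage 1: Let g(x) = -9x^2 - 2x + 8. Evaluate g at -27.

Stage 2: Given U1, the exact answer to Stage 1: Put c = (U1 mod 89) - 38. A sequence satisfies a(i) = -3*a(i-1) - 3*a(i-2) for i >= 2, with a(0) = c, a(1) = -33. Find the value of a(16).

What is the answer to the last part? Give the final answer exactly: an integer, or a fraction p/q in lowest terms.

Stage 1: -9*(-27)^2 - 2*(-27)^1 + 8 = (-6561) + (54) + (8) = -6499; answer -6499
Stage 2: U1 = -6499; c = 49; a(2) = -3*(-33) - 3*(49) = -48; iterating: a(2)=-48, a(3)=243, a(4)=-585, a(5)=1026, a(6)=-1323, a(7)=891, a(8)=1296, a(9)=-6561, a(10)=15795, a(11)=-27702, a(12)=35721, a(13)=-24057, a(14)=-34992, a(15)=177147, a(16)=-426465; answer -426465

-426465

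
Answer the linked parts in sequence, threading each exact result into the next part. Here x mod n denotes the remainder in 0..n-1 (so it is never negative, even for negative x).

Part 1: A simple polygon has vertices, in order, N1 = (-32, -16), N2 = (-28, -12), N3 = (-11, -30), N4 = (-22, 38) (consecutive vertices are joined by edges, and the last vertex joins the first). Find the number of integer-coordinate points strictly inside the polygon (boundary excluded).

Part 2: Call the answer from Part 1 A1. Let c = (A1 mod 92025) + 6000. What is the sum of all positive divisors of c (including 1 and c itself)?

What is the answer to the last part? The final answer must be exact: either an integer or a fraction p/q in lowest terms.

Part 1: cross terms: (-32*-12 - -28*-16)=-64, (-28*-30 - -11*-12)=708, (-11*38 - -22*-30)=-1078, (-22*-16 - -32*38)=1568; twice the area = |1134| = 1134; area = 567; boundary points = 4 + 1 + 1 + 2 = 8; strictly interior points = area - boundary/2 + 1 = 564; answer 564
Part 2: A1 = 564; c = 6564; 6564 = 2^2 * 3 * 547; sigma = (1 + 2 + 4) * (1 + 3) * (1 + 547) = 7 * 4 * 548 = 15344; answer 15344

15344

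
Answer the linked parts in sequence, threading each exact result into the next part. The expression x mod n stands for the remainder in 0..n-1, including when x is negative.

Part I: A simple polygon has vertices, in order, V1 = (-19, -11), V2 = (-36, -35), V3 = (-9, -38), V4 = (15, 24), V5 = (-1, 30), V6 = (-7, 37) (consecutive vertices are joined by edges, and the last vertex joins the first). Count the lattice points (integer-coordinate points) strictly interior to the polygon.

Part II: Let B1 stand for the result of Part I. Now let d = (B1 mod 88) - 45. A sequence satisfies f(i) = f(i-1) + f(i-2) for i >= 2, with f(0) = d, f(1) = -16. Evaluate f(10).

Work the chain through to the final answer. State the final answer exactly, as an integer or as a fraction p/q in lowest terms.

-846

Part I: cross terms: (-19*-35 - -36*-11)=269, (-36*-38 - -9*-35)=1053, (-9*24 - 15*-38)=354, (15*30 - -1*24)=474, (-1*37 - -7*30)=173, (-7*-11 - -19*37)=780; twice the area = |3103| = 3103; area = 3103/2; boundary points = 1 + 3 + 2 + 2 + 1 + 12 = 21; strictly interior points = area - boundary/2 + 1 = 1542; answer 1542
Part II: B1 = 1542; d = 1; f(2) = 1*(-16) + 1*(1) = -15; iterating: f(2)=-15, f(3)=-31, f(4)=-46, f(5)=-77, f(6)=-123, f(7)=-200, f(8)=-323, f(9)=-523, f(10)=-846; answer -846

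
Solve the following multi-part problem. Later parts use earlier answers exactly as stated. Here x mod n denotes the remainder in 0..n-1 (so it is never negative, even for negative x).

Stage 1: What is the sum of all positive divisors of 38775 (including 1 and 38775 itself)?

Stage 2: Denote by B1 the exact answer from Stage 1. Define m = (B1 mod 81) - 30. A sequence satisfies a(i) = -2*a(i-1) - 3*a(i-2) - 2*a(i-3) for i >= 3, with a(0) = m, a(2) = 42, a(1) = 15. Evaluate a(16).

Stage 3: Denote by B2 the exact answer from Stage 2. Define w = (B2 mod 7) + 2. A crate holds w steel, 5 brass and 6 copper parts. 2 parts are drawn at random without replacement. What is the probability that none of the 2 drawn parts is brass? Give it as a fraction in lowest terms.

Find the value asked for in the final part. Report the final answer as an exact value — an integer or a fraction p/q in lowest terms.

Stage 1: 38775 = 3 * 5^2 * 11 * 47; sigma = (1 + 3) * (1 + 5 + 25) * (1 + 11) * (1 + 47) = 4 * 31 * 12 * 48 = 71424; answer 71424
Stage 2: B1 = 71424; m = 33; a(3) = -2*(42) - 3*(15) - 2*(33) = -195; iterating: a(3)=-195, a(4)=234, a(5)=33, a(6)=-378, a(7)=189, a(8)=690, a(9)=-1191, a(10)=-66, a(11)=2325, a(12)=-2070, a(13)=-2703, a(14)=6966, a(15)=-1683, a(16)=-12126; answer -12126
Stage 3: B2 = -12126; w = 7; total draws C(18,2) = 153; favorable C(13,2) = 78; P = 26/51; answer 26/51

26/51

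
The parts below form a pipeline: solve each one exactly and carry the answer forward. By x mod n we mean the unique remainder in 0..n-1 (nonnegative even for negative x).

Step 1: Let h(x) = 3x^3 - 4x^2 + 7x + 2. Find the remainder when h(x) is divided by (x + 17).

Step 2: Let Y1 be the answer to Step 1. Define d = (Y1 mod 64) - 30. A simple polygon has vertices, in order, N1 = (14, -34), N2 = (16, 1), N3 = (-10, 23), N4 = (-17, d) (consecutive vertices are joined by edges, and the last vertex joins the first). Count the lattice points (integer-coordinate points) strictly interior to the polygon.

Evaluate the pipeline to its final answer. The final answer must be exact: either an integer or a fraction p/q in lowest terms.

Step 1: remainder = value at the root: 3*(-17)^3 - 4*(-17)^2 + 7*(-17)^1 + 2 = (-14739) + (-1156) + (-119) + (2) = -16012; answer -16012
Step 2: Y1 = -16012; d = 22; cross terms: (14*1 - 16*-34)=558, (16*23 - -10*1)=378, (-10*22 - -17*23)=171, (-17*-34 - 14*22)=270; twice the area = |1377| = 1377; area = 1377/2; boundary points = 1 + 2 + 1 + 1 = 5; strictly interior points = area - boundary/2 + 1 = 687; answer 687

687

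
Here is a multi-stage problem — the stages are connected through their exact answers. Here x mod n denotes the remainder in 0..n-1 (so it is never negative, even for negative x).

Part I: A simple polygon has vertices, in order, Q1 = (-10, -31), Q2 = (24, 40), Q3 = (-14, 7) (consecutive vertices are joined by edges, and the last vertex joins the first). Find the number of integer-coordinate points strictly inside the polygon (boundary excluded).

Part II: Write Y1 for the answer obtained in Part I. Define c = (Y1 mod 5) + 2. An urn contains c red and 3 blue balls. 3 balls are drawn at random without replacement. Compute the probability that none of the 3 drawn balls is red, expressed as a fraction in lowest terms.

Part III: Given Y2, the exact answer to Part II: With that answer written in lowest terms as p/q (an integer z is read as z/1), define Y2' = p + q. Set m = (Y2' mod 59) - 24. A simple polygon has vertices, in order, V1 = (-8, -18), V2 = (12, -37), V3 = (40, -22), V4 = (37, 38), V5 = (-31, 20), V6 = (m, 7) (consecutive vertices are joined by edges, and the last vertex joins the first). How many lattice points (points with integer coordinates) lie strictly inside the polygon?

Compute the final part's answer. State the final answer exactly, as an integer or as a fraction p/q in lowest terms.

Part I: cross terms: (-10*40 - 24*-31)=344, (24*7 - -14*40)=728, (-14*-31 - -10*7)=504; twice the area = |1576| = 1576; area = 788; boundary points = 1 + 1 + 2 = 4; strictly interior points = area - boundary/2 + 1 = 787; answer 787
Part II: Y1 = 787; c = 4; total draws C(7,3) = 35; favorable C(3,3) = 1; P = 1/35; answer 1/35
Part III: Y2 = 1/35; threaded value p + q = 36; m = 12; cross terms: (-8*-37 - 12*-18)=512, (12*-22 - 40*-37)=1216, (40*38 - 37*-22)=2334, (37*20 - -31*38)=1918, (-31*7 - 12*20)=-457, (12*-18 - -8*7)=-160; twice the area = |5363| = 5363; area = 5363/2; boundary points = 1 + 1 + 3 + 2 + 1 + 5 = 13; strictly interior points = area - boundary/2 + 1 = 2676; answer 2676

2676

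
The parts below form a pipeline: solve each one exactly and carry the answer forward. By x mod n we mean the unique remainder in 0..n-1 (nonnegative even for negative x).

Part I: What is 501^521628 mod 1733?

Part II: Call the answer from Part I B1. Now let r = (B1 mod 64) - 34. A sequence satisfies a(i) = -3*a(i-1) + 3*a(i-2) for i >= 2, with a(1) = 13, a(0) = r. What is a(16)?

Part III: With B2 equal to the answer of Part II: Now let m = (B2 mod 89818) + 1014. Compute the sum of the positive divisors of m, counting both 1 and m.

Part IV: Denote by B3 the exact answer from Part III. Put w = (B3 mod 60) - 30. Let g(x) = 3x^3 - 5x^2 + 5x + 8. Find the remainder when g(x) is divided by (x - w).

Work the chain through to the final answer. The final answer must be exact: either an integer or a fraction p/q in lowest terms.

Part I: squarings mod 1733: 501^1=501, 501^2=1449, 501^4=938, 501^8=1213, 501^16=52, 501^32=971, 501^64=89, 501^128=989, 501^256=709, 501^512=111, 501^1024=190, 501^2048=1440, 501^4096=932, 501^8192=391, 501^16384=377, 501^32768=23, 501^65536=529, 501^131072=828, 501^262144=1049; 501^521628 = 501^4 * 501^8 * 501^16 * 501^128 * 501^256 * 501^1024 * 501^4096 * 501^8192 * 501^16384 * 501^32768 * 501^65536 * 501^131072 * 501^262144 = 996 (mod 1733); answer 996
Part II: B1 = 996; r = 2; a(2) = -3*(13) + 3*(2) = -33; iterating: a(2)=-33, a(3)=138, a(4)=-513, a(5)=1953, a(6)=-7398, a(7)=28053, a(8)=-106353, a(9)=403218, a(10)=-1528713, a(11)=5795793, a(12)=-21973518, a(13)=83307933, a(14)=-315844353, a(15)=1197456858, a(16)=-4539903633; answer -4539903633
Part III: B2 = -4539903633; m = 38009; 38009 = 191 * 199; sigma = (1 + 191) * (1 + 199) = 192 * 200 = 38400; answer 38400
Part IV: B3 = 38400; w = -30; remainder = value at the root: 3*(-30)^3 - 5*(-30)^2 + 5*(-30)^1 + 8 = (-81000) + (-4500) + (-150) + (8) = -85642; answer -85642

-85642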